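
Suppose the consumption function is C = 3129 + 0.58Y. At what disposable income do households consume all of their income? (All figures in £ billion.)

At break-even, C = Y: 3129 + 0.58Y = Y
0.42Y = 3129, so Y = 3129/0.42 = 7450

Y = 7450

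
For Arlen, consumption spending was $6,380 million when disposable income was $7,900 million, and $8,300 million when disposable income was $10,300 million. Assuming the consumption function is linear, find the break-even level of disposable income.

MPC = (8300 − 6380)/(10300 − 7900) = 1920/2400 = 0.8
a = 6380 − 0.8(7900) = 6380 − 6320 = 60
Break-even: Y = a/(1−MPC) = 60/0.2 = 300

Y = 300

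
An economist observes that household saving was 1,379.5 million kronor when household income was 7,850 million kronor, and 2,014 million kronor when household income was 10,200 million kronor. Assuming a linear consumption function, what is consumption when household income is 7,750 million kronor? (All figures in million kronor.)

MPS = ΔS/ΔY = (2014 − 1379.5)/(10200 − 7850) = 634.5/2350 = 0.27
MPC = 1 − MPS = 0.73
Autonomous saving = 1379.5 − 0.27(7850) = -740, so a = 740
C = 740 + 0.73(7750) = 740 + 5657.5 = 6397.5

C = 6397.5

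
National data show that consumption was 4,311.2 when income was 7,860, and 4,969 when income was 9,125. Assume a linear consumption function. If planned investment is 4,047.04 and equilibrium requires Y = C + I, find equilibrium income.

Y = 8898

MPC = (4969 − 4311.2)/(9125 − 7860) = 657.8/1265 = 0.52
a = 4311.2 − 0.52(7860) = 224
Equilibrium: Y = 224 + 0.52Y + 4047.04
0.48Y = 4271.04, so Y = 4271.04/0.48 = 8898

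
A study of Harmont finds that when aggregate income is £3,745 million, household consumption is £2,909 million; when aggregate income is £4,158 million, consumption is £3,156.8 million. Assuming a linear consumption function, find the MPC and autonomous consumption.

MPC = 0.6; a = 662

MPC = ΔC/ΔY = (3156.8 − 2909)/(4158 − 3745) = 247.8/413 = 0.6
a = C − MPC·Y = 2909 − 0.6(3745) = 2909 − 2247 = 662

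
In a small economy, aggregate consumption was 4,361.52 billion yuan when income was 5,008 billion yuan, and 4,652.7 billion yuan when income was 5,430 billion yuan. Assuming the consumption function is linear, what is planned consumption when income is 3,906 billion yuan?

MPC = (4652.7 − 4361.52)/(5430 − 5008) = 291.18/422 = 0.69
a = 4361.52 − 0.69(5008) = 4361.52 − 3455.52 = 906
C = 906 + 0.69(3906) = 906 + 2695.14 = 3601.14

C = 3601.14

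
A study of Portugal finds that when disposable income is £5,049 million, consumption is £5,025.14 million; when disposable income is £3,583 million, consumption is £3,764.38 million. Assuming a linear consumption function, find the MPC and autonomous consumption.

MPC = 0.86; a = 683

MPC = ΔC/ΔY = (5025.14 − 3764.38)/(5049 − 3583) = 1260.76/1466 = 0.86
a = C − MPC·Y = 3764.38 − 0.86(3583) = 3764.38 − 3081.38 = 683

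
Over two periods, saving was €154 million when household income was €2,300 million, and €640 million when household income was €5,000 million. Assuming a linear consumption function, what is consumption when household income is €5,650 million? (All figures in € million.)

C = 4893

MPS = ΔS/ΔY = (640 − 154)/(5000 − 2300) = 486/2700 = 0.18
MPC = 1 − MPS = 0.82
Autonomous saving = 154 − 0.18(2300) = -260, so a = 260
C = 260 + 0.82(5650) = 260 + 4633 = 4893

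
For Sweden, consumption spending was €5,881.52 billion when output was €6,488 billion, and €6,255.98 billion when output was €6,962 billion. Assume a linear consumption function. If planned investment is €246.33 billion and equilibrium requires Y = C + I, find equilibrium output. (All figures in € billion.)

MPC = (6255.98 − 5881.52)/(6962 − 6488) = 374.46/474 = 0.79
a = 5881.52 − 0.79(6488) = 756
Equilibrium: Y = 756 + 0.79Y + 246.33
0.21Y = 1002.33, so Y = 1002.33/0.21 = 4773

Y = 4773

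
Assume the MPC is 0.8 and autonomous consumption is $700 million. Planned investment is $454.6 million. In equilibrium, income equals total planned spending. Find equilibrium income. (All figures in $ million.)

Y = C + I = 700 + 0.8Y + 454.6
Y − 0.8Y = 1154.6
0.2Y = 1154.6, so Y = 1154.6/0.2 = 5773

Y = 5773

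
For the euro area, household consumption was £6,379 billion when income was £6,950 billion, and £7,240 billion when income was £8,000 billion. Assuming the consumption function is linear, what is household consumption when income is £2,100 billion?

C = 2402

MPC = (7240 − 6379)/(8000 − 6950) = 861/1050 = 0.82
a = 6379 − 0.82(6950) = 6379 − 5699 = 680
C = 680 + 0.82(2100) = 680 + 1722 = 2402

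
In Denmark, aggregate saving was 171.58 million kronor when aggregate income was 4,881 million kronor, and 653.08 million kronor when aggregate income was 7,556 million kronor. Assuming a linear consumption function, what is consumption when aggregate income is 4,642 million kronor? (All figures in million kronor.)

MPS = ΔS/ΔY = (653.08 − 171.58)/(7556 − 4881) = 481.5/2675 = 0.18
MPC = 1 − MPS = 0.82
Autonomous saving = 171.58 − 0.18(4881) = -707, so a = 707
C = 707 + 0.82(4642) = 707 + 3806.44 = 4513.44

C = 4513.44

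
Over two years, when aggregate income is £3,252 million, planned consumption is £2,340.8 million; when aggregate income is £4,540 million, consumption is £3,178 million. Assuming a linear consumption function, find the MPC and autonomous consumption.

MPC = ΔC/ΔY = (3178 − 2340.8)/(4540 − 3252) = 837.2/1288 = 0.65
a = C − MPC·Y = 2340.8 − 0.65(3252) = 2340.8 − 2113.8 = 227

MPC = 0.65; a = 227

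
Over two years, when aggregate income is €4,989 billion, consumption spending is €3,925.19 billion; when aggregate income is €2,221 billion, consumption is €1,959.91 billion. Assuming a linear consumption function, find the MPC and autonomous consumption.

MPC = 0.71; a = 383

MPC = ΔC/ΔY = (3925.19 − 1959.91)/(4989 − 2221) = 1965.28/2768 = 0.71
a = C − MPC·Y = 1959.91 − 0.71(2221) = 1959.91 − 1576.91 = 383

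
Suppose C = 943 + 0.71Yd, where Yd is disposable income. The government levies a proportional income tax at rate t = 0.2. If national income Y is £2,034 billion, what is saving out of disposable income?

Yd = (1 − 0.2)(2034) = 0.8(2034) = 1627.2
C = 943 + 0.71(1627.2) = 943 + 1155.312 = 2098.312
S = Yd − C = 1627.2 − 2098.312 = -471.112

S = -471.112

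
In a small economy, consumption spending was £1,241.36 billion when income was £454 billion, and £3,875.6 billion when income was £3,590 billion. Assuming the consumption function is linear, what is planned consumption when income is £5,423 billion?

C = 5415.32

MPC = (3875.6 − 1241.36)/(3590 − 454) = 2634.24/3136 = 0.84
a = 1241.36 − 0.84(454) = 1241.36 − 381.36 = 860
C = 860 + 0.84(5423) = 860 + 4555.32 = 5415.32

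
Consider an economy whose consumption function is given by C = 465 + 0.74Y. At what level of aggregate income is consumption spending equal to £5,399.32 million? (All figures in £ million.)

Y = 6668

465 + 0.74Y = 5399.32
0.74Y = 4934.32, so Y = 4934.32/0.74 = 6668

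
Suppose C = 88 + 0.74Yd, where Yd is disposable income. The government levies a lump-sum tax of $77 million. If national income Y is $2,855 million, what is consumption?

C = 2143.72

Yd = Y − T = 2855 − 77 = 2778
C = 88 + 0.74(2778) = 88 + 2055.72 = 2143.72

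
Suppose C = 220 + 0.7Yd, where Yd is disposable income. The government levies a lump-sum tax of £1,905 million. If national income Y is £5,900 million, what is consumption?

Yd = Y − T = 5900 − 1905 = 3995
C = 220 + 0.7(3995) = 220 + 2796.5 = 3016.5

C = 3016.5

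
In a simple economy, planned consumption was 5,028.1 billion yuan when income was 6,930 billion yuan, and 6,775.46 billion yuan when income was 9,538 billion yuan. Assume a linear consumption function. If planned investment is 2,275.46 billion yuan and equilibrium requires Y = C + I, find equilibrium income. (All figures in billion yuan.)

MPC = (6775.46 − 5028.1)/(9538 − 6930) = 1747.36/2608 = 0.67
a = 5028.1 − 0.67(6930) = 385
Equilibrium: Y = 385 + 0.67Y + 2275.46
0.33Y = 2660.46, so Y = 2660.46/0.33 = 8062

Y = 8062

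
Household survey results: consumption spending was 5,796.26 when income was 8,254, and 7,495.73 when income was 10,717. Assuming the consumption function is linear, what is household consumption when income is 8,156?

MPC = (7495.73 − 5796.26)/(10717 − 8254) = 1699.47/2463 = 0.69
a = 5796.26 − 0.69(8254) = 5796.26 − 5695.26 = 101
C = 101 + 0.69(8156) = 101 + 5627.64 = 5728.64

C = 5728.64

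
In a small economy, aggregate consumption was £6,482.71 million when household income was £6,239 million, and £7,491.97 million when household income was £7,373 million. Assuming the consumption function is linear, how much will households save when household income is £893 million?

MPC = (7491.97 − 6482.71)/(7373 − 6239) = 1009.26/1134 = 0.89
a = 6482.71 − 0.89(6239) = 6482.71 − 5552.71 = 930
C = 930 + 0.89(893) = 1724.77
S = 893 − 1724.77 = -831.77

S = -831.77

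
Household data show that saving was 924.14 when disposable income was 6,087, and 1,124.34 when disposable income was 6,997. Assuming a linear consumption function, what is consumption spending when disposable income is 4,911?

MPS = ΔS/ΔY = (1124.34 − 924.14)/(6997 − 6087) = 200.2/910 = 0.22
MPC = 1 − MPS = 0.78
Autonomous saving = 924.14 − 0.22(6087) = -415, so a = 415
C = 415 + 0.78(4911) = 415 + 3830.58 = 4245.58

C = 4245.58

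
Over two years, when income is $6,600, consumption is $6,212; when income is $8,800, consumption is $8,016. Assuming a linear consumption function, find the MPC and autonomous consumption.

MPC = ΔC/ΔY = (8016 − 6212)/(8800 − 6600) = 1804/2200 = 0.82
a = C − MPC·Y = 6212 − 0.82(6600) = 6212 − 5412 = 800

MPC = 0.82; a = 800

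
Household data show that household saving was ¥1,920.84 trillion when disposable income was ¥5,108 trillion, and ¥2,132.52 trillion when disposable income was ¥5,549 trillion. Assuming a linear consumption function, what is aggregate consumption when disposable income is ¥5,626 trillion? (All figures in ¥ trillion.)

C = 3456.52

MPS = ΔS/ΔY = (2132.52 − 1920.84)/(5549 − 5108) = 211.68/441 = 0.48
MPC = 1 − MPS = 0.52
Autonomous saving = 1920.84 − 0.48(5108) = -531, so a = 531
C = 531 + 0.52(5626) = 531 + 2925.52 = 3456.52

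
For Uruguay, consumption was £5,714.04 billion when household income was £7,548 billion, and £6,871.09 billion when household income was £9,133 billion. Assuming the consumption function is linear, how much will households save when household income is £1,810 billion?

S = 284.7

MPC = (6871.09 − 5714.04)/(9133 − 7548) = 1157.05/1585 = 0.73
a = 5714.04 − 0.73(7548) = 5714.04 − 5510.04 = 204
C = 204 + 0.73(1810) = 1525.3
S = 1810 − 1525.3 = 284.7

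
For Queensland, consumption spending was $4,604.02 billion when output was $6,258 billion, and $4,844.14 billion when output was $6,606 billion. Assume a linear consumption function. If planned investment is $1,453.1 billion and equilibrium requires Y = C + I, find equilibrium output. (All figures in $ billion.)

Y = 5610

MPC = (4844.14 − 4604.02)/(6606 − 6258) = 240.12/348 = 0.69
a = 4604.02 − 0.69(6258) = 286
Equilibrium: Y = 286 + 0.69Y + 1453.1
0.31Y = 1739.1, so Y = 1739.1/0.31 = 5610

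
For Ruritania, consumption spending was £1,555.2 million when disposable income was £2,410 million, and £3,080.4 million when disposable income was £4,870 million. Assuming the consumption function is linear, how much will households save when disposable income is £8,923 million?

S = 3329.74

MPC = (3080.4 − 1555.2)/(4870 − 2410) = 1525.2/2460 = 0.62
a = 1555.2 − 0.62(2410) = 1555.2 − 1494.2 = 61
C = 61 + 0.62(8923) = 5593.26
S = 8923 − 5593.26 = 3329.74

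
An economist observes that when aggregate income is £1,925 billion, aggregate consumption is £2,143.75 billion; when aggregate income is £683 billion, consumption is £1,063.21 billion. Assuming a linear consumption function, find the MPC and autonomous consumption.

MPC = ΔC/ΔY = (2143.75 − 1063.21)/(1925 − 683) = 1080.54/1242 = 0.87
a = C − MPC·Y = 1063.21 − 0.87(683) = 1063.21 − 594.21 = 469

MPC = 0.87; a = 469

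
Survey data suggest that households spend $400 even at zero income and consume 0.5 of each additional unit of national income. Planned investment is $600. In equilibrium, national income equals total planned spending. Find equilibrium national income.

Y = 2000

Y = C + I = 400 + 0.5Y + 600
Y − 0.5Y = 1000
0.5Y = 1000, so Y = 1000/0.5 = 2000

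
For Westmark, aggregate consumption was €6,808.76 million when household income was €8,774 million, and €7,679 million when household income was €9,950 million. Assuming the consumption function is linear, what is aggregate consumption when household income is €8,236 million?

C = 6410.64

MPC = (7679 − 6808.76)/(9950 − 8774) = 870.24/1176 = 0.74
a = 6808.76 − 0.74(8774) = 6808.76 − 6492.76 = 316
C = 316 + 0.74(8236) = 316 + 6094.64 = 6410.64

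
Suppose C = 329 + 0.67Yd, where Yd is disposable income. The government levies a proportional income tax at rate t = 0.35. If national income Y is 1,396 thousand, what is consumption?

Yd = (1 − 0.35)(1396) = 0.65(1396) = 907.4
C = 329 + 0.67(907.4) = 329 + 607.958 = 936.958

C = 936.958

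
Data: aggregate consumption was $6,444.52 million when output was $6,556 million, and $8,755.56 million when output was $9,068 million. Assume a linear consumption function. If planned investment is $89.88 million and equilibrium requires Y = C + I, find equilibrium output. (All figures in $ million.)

MPC = (8755.56 − 6444.52)/(9068 − 6556) = 2311.04/2512 = 0.92
a = 6444.52 − 0.92(6556) = 413
Equilibrium: Y = 413 + 0.92Y + 89.88
0.08Y = 502.88, so Y = 502.88/0.08 = 6286

Y = 6286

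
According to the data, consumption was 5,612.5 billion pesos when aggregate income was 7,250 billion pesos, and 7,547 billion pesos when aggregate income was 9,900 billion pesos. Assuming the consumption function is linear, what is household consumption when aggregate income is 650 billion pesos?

MPC = (7547 − 5612.5)/(9900 − 7250) = 1934.5/2650 = 0.73
a = 5612.5 − 0.73(7250) = 5612.5 − 5292.5 = 320
C = 320 + 0.73(650) = 320 + 474.5 = 794.5

C = 794.5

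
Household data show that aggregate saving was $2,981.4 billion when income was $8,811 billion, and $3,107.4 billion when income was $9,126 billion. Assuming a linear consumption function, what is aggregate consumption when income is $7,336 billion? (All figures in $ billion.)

MPS = ΔS/ΔY = (3107.4 − 2981.4)/(9126 − 8811) = 126/315 = 0.4
MPC = 1 − MPS = 0.6
Autonomous saving = 2981.4 − 0.4(8811) = -543, so a = 543
C = 543 + 0.6(7336) = 543 + 4401.6 = 4944.6

C = 4944.6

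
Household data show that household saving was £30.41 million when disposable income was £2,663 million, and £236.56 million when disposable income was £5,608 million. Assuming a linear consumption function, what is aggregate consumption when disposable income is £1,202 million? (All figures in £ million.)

MPS = ΔS/ΔY = (236.56 − 30.41)/(5608 − 2663) = 206.15/2945 = 0.07
MPC = 1 − MPS = 0.93
Autonomous saving = 30.41 − 0.07(2663) = -156, so a = 156
C = 156 + 0.93(1202) = 156 + 1117.86 = 1273.86

C = 1273.86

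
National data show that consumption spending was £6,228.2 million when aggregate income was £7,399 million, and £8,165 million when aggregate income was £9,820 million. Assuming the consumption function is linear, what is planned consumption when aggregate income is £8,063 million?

C = 6759.4

MPC = (8165 − 6228.2)/(9820 − 7399) = 1936.8/2421 = 0.8
a = 6228.2 − 0.8(7399) = 6228.2 − 5919.2 = 309
C = 309 + 0.8(8063) = 309 + 6450.4 = 6759.4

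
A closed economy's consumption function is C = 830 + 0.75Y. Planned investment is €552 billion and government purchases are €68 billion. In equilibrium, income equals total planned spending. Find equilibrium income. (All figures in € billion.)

Y = 5800

Y = C + I + G = 830 + 0.75Y + 552 + 68
Y − 0.75Y = 1450
0.25Y = 1450, so Y = 1450/0.25 = 5800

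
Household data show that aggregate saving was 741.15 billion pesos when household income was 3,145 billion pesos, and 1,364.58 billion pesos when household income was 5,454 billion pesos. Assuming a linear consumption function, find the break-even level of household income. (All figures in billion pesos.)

Y = 400

MPS = ΔS/ΔY = (1364.58 − 741.15)/(5454 − 3145) = 623.43/2309 = 0.27
MPC = 1 − MPS = 0.73
From S(3145) = 741.15: −a + 0.27(3145) = 741.15, so a = 849.15 − 741.15 = 108
Break-even (S = 0): Y = a/MPS = 108/0.27 = 400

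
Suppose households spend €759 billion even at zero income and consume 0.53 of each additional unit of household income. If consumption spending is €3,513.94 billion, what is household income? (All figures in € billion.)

759 + 0.53Y = 3513.94
0.53Y = 2754.94, so Y = 2754.94/0.53 = 5198

Y = 5198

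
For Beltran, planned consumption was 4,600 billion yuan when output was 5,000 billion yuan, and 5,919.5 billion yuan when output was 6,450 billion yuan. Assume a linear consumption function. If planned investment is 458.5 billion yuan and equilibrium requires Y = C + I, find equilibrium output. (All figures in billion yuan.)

MPC = (5919.5 − 4600)/(6450 − 5000) = 1319.5/1450 = 0.91
a = 4600 − 0.91(5000) = 50
Equilibrium: Y = 50 + 0.91Y + 458.5
0.09Y = 508.5, so Y = 508.5/0.09 = 5650

Y = 5650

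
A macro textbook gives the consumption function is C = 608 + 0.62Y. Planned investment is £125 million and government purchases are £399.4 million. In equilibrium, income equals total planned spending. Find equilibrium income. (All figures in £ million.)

Y = C + I + G = 608 + 0.62Y + 125 + 399.4
Y − 0.62Y = 1132.4
0.38Y = 1132.4, so Y = 1132.4/0.38 = 2980

Y = 2980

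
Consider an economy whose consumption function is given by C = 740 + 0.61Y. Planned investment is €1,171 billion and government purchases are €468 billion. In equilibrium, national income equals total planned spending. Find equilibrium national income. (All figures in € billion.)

Y = C + I + G = 740 + 0.61Y + 1171 + 468
Y − 0.61Y = 2379
0.39Y = 2379, so Y = 2379/0.39 = 6100

Y = 6100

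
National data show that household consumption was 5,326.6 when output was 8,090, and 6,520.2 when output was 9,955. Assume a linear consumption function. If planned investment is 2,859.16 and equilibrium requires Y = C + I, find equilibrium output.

Y = 8356

MPC = (6520.2 − 5326.6)/(9955 − 8090) = 1193.6/1865 = 0.64
a = 5326.6 − 0.64(8090) = 149
Equilibrium: Y = 149 + 0.64Y + 2859.16
0.36Y = 3008.16, so Y = 3008.16/0.36 = 8356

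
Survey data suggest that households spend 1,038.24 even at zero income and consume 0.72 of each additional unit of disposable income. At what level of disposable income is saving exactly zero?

At break-even, C = Y: 1038.24 + 0.72Y = Y
0.28Y = 1038.24, so Y = 1038.24/0.28 = 3708

Y = 3708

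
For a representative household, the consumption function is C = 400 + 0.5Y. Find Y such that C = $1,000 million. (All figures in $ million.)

Y = 1200

400 + 0.5Y = 1000
0.5Y = 600, so Y = 600/0.5 = 1200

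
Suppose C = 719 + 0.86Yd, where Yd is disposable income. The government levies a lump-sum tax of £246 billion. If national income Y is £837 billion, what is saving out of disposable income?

S = -636.26

Yd = Y − T = 837 − 246 = 591
C = 719 + 0.86(591) = 719 + 508.26 = 1227.26
S = Yd − C = 591 − 1227.26 = -636.26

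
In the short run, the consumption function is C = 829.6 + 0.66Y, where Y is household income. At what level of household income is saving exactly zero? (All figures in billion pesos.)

At break-even, C = Y: 829.6 + 0.66Y = Y
0.34Y = 829.6, so Y = 829.6/0.34 = 2440

Y = 2440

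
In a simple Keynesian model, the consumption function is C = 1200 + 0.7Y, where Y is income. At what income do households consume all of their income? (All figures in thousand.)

Y = 4000

At break-even, C = Y: 1200 + 0.7Y = Y
0.3Y = 1200, so Y = 1200/0.3 = 4000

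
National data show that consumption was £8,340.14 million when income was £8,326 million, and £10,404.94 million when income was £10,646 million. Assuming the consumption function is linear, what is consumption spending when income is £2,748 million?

C = 3375.72

MPC = (10404.94 − 8340.14)/(10646 − 8326) = 2064.8/2320 = 0.89
a = 8340.14 − 0.89(8326) = 8340.14 − 7410.14 = 930
C = 930 + 0.89(2748) = 930 + 2445.72 = 3375.72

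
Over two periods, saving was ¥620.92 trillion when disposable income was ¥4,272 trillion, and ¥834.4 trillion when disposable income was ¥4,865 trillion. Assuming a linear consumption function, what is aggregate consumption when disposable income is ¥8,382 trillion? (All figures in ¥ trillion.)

C = 6281.48

MPS = ΔS/ΔY = (834.4 − 620.92)/(4865 − 4272) = 213.48/593 = 0.36
MPC = 1 − MPS = 0.64
Autonomous saving = 620.92 − 0.36(4272) = -917, so a = 917
C = 917 + 0.64(8382) = 917 + 5364.48 = 6281.48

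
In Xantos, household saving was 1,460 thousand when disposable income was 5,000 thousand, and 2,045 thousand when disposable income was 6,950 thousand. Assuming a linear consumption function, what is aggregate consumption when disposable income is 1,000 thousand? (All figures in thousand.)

MPS = ΔS/ΔY = (2045 − 1460)/(6950 − 5000) = 585/1950 = 0.3
MPC = 1 − MPS = 0.7
Autonomous saving = 1460 − 0.3(5000) = -40, so a = 40
C = 40 + 0.7(1000) = 40 + 700 = 740

C = 740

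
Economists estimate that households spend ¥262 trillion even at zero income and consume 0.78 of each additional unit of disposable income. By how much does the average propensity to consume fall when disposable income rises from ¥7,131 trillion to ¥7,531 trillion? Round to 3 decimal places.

At Y = 7131: C = 262 + 0.78(7131) = 5824.18, APC = 5824.18/7131 = 0.8167
At Y = 7531: C = 6136.18, APC = 6136.18/7531 = 0.8148
Fall in APC = 0.8167 − 0.8148 = 0.0019 ≈ 0.002

ΔAPC = 0.002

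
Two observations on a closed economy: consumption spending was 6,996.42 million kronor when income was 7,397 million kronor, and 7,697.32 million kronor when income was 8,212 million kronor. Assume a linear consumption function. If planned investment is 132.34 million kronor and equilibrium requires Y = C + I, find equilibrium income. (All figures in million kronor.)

MPC = (7697.32 − 6996.42)/(8212 − 7397) = 700.9/815 = 0.86
a = 6996.42 − 0.86(7397) = 635
Equilibrium: Y = 635 + 0.86Y + 132.34
0.14Y = 767.34, so Y = 767.34/0.14 = 5481

Y = 5481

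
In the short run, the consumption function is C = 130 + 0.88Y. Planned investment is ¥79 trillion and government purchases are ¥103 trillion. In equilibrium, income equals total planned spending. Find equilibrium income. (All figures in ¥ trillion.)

Y = C + I + G = 130 + 0.88Y + 79 + 103
Y − 0.88Y = 312
0.12Y = 312, so Y = 312/0.12 = 2600

Y = 2600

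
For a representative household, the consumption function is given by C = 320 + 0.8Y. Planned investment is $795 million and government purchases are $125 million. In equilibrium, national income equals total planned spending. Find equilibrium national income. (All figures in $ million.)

Y = C + I + G = 320 + 0.8Y + 795 + 125
Y − 0.8Y = 1240
0.2Y = 1240, so Y = 1240/0.2 = 6200

Y = 6200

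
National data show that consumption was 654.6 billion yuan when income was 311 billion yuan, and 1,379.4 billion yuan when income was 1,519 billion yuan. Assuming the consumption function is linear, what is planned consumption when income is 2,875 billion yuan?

MPC = (1379.4 − 654.6)/(1519 − 311) = 724.8/1208 = 0.6
a = 654.6 − 0.6(311) = 654.6 − 186.6 = 468
C = 468 + 0.6(2875) = 468 + 1725 = 2193

C = 2193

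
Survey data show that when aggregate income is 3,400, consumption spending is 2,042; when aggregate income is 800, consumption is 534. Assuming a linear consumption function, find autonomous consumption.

MPC = ΔC/ΔY = (2042 − 534)/(3400 − 800) = 1508/2600 = 0.58
a = C − MPC·Y = 534 − 0.58(800) = 534 − 464 = 70

a = 70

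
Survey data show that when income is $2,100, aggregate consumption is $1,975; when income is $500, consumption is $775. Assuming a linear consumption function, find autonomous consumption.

a = 400

MPC = ΔC/ΔY = (1975 − 775)/(2100 − 500) = 1200/1600 = 0.75
a = C − MPC·Y = 775 − 0.75(500) = 775 − 375 = 400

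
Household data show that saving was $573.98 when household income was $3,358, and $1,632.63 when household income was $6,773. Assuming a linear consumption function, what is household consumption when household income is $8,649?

MPS = ΔS/ΔY = (1632.63 − 573.98)/(6773 − 3358) = 1058.65/3415 = 0.31
MPC = 1 − MPS = 0.69
Autonomous saving = 573.98 − 0.31(3358) = -467, so a = 467
C = 467 + 0.69(8649) = 467 + 5967.81 = 6434.81

C = 6434.81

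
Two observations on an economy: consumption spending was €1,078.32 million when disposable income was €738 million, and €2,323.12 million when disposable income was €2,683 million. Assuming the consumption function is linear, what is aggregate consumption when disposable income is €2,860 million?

MPC = (2323.12 − 1078.32)/(2683 − 738) = 1244.8/1945 = 0.64
a = 1078.32 − 0.64(738) = 1078.32 − 472.32 = 606
C = 606 + 0.64(2860) = 606 + 1830.4 = 2436.4

C = 2436.4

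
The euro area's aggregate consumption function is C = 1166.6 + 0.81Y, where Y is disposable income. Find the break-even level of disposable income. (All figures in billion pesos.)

Y = 6140

At break-even, C = Y: 1166.6 + 0.81Y = Y
0.19Y = 1166.6, so Y = 1166.6/0.19 = 6140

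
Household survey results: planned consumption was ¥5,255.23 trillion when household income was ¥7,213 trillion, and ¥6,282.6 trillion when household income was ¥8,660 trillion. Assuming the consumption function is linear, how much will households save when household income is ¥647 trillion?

MPC = (6282.6 − 5255.23)/(8660 − 7213) = 1027.37/1447 = 0.71
a = 5255.23 − 0.71(7213) = 5255.23 − 5121.23 = 134
C = 134 + 0.71(647) = 593.37
S = 647 − 593.37 = 53.63

S = 53.63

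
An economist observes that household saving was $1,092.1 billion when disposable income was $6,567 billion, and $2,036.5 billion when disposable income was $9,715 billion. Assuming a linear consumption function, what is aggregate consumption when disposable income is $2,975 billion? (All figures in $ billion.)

MPS = ΔS/ΔY = (2036.5 − 1092.1)/(9715 − 6567) = 944.4/3148 = 0.3
MPC = 1 − MPS = 0.7
Autonomous saving = 1092.1 − 0.3(6567) = -878, so a = 878
C = 878 + 0.7(2975) = 878 + 2082.5 = 2960.5

C = 2960.5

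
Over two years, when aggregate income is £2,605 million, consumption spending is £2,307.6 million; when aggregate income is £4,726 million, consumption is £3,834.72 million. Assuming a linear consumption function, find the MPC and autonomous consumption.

MPC = 0.72; a = 432

MPC = ΔC/ΔY = (3834.72 − 2307.6)/(4726 − 2605) = 1527.12/2121 = 0.72
a = C − MPC·Y = 2307.6 − 0.72(2605) = 2307.6 − 1875.6 = 432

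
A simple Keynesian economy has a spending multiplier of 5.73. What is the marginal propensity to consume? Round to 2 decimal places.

k = 1/(1 − MPC), so 1 − MPC = 1/k = 1/5.73 = 0.1745
MPC = 1 − 0.1745 = 0.83

MPC = 0.83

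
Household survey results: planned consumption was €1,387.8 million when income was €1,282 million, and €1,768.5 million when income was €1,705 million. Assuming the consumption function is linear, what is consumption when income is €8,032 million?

MPC = (1768.5 − 1387.8)/(1705 − 1282) = 380.7/423 = 0.9
a = 1387.8 − 0.9(1282) = 1387.8 − 1153.8 = 234
C = 234 + 0.9(8032) = 234 + 7228.8 = 7462.8

C = 7462.8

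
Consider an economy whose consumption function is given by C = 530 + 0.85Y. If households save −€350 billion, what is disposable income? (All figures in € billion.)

S = Y − C = -530 + 0.15Y
-530 + 0.15Y = -350, so 0.15Y = 180 and Y = 1200

Y = 1200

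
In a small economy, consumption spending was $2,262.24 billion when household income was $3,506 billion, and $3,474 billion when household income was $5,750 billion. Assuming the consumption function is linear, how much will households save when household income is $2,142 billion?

S = 616.32

MPC = (3474 − 2262.24)/(5750 − 3506) = 1211.76/2244 = 0.54
a = 2262.24 − 0.54(3506) = 2262.24 − 1893.24 = 369
C = 369 + 0.54(2142) = 1525.68
S = 2142 − 1525.68 = 616.32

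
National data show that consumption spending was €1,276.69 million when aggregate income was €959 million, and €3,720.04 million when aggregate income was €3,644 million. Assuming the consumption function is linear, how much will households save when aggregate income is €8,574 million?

S = 367.66

MPC = (3720.04 − 1276.69)/(3644 − 959) = 2443.35/2685 = 0.91
a = 1276.69 − 0.91(959) = 1276.69 − 872.69 = 404
C = 404 + 0.91(8574) = 8206.34
S = 8574 − 8206.34 = 367.66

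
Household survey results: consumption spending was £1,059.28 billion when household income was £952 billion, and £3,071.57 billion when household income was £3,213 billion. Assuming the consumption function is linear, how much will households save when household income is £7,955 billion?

S = 663.05

MPC = (3071.57 − 1059.28)/(3213 − 952) = 2012.29/2261 = 0.89
a = 1059.28 − 0.89(952) = 1059.28 − 847.28 = 212
C = 212 + 0.89(7955) = 7291.95
S = 7955 − 7291.95 = 663.05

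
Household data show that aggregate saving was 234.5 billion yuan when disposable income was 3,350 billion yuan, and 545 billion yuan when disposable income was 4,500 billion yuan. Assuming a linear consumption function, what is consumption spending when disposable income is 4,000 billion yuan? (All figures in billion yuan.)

C = 3590

MPS = ΔS/ΔY = (545 − 234.5)/(4500 − 3350) = 310.5/1150 = 0.27
MPC = 1 − MPS = 0.73
Autonomous saving = 234.5 − 0.27(3350) = -670, so a = 670
C = 670 + 0.73(4000) = 670 + 2920 = 3590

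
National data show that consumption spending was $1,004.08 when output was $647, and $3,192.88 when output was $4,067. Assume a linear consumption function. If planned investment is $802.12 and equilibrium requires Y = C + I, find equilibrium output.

MPC = (3192.88 − 1004.08)/(4067 − 647) = 2188.8/3420 = 0.64
a = 1004.08 − 0.64(647) = 590
Equilibrium: Y = 590 + 0.64Y + 802.12
0.36Y = 1392.12, so Y = 1392.12/0.36 = 3867

Y = 3867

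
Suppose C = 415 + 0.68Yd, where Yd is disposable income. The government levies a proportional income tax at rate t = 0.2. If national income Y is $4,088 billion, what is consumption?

C = 2638.872

Yd = (1 − 0.2)(4088) = 0.8(4088) = 3270.4
C = 415 + 0.68(3270.4) = 415 + 2223.872 = 2638.872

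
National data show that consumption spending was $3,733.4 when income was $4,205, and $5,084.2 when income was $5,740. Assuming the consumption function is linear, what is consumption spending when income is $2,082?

MPC = (5084.2 − 3733.4)/(5740 − 4205) = 1350.8/1535 = 0.88
a = 3733.4 − 0.88(4205) = 3733.4 − 3700.4 = 33
C = 33 + 0.88(2082) = 33 + 1832.16 = 1865.16

C = 1865.16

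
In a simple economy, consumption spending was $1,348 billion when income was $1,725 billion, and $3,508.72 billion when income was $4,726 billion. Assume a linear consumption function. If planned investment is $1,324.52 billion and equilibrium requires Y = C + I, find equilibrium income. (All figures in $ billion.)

Y = 5109

MPC = (3508.72 − 1348)/(4726 − 1725) = 2160.72/3001 = 0.72
a = 1348 − 0.72(1725) = 106
Equilibrium: Y = 106 + 0.72Y + 1324.52
0.28Y = 1430.52, so Y = 1430.52/0.28 = 5109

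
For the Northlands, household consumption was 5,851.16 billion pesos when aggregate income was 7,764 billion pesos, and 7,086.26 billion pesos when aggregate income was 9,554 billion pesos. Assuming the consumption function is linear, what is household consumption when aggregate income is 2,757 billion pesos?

C = 2396.33

MPC = (7086.26 − 5851.16)/(9554 − 7764) = 1235.1/1790 = 0.69
a = 5851.16 − 0.69(7764) = 5851.16 − 5357.16 = 494
C = 494 + 0.69(2757) = 494 + 1902.33 = 2396.33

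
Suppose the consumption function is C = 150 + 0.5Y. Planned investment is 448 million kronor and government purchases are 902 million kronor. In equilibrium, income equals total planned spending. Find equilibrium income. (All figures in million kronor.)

Y = C + I + G = 150 + 0.5Y + 448 + 902
Y − 0.5Y = 1500
0.5Y = 1500, so Y = 1500/0.5 = 3000

Y = 3000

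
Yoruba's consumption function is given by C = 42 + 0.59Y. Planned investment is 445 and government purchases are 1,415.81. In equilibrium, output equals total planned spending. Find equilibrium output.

Y = 4641

Y = C + I + G = 42 + 0.59Y + 445 + 1415.81
Y − 0.59Y = 1902.81
0.41Y = 1902.81, so Y = 1902.81/0.41 = 4641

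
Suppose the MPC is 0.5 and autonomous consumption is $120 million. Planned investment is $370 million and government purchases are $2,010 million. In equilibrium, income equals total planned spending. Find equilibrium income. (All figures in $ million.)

Y = 5000

Y = C + I + G = 120 + 0.5Y + 370 + 2010
Y − 0.5Y = 2500
0.5Y = 2500, so Y = 2500/0.5 = 5000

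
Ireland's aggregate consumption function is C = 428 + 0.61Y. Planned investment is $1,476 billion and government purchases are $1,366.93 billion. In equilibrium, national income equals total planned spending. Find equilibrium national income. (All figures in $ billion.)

Y = C + I + G = 428 + 0.61Y + 1476 + 1366.93
Y − 0.61Y = 3270.93
0.39Y = 3270.93, so Y = 3270.93/0.39 = 8387

Y = 8387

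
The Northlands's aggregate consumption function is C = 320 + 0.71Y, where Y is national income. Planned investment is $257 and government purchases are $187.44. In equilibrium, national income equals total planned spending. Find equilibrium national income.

Y = 2636

Y = C + I + G = 320 + 0.71Y + 257 + 187.44
Y − 0.71Y = 764.44
0.29Y = 764.44, so Y = 764.44/0.29 = 2636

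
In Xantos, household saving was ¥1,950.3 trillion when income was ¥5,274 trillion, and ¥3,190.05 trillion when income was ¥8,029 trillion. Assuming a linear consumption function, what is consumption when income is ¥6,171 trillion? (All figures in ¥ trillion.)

C = 3817.05

MPS = ΔS/ΔY = (3190.05 − 1950.3)/(8029 − 5274) = 1239.75/2755 = 0.45
MPC = 1 − MPS = 0.55
Autonomous saving = 1950.3 − 0.45(5274) = -423, so a = 423
C = 423 + 0.55(6171) = 423 + 3394.05 = 3817.05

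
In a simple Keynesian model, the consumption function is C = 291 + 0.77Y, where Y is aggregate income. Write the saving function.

S = Y − C = Y − (291 + 0.77Y) = -291 + (1 − 0.77)Y

S = -291 + 0.23Y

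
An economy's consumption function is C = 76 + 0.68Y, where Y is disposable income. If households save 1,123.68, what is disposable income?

S = Y − C = -76 + 0.32Y
-76 + 0.32Y = 1123.68, so 0.32Y = 1199.68 and Y = 3749

Y = 3749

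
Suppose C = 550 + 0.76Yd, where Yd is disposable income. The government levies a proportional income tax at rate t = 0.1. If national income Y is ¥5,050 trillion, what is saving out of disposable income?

S = 540.8

Yd = (1 − 0.1)(5050) = 0.9(5050) = 4545
C = 550 + 0.76(4545) = 550 + 3454.2 = 4004.2
S = Yd − C = 4545 − 4004.2 = 540.8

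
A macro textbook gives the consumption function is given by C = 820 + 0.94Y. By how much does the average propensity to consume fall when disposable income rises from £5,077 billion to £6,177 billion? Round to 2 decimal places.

At Y = 5077: C = 820 + 0.94(5077) = 5592.38, APC = 5592.38/5077 = 1.102
At Y = 6177: C = 6626.38, APC = 6626.38/6177 = 1.073
Fall in APC = 1.102 − 1.073 = 0.029 ≈ 0.03

ΔAPC = 0.03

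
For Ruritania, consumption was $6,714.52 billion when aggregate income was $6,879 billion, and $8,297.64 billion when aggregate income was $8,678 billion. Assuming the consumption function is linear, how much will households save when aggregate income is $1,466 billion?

MPC = (8297.64 − 6714.52)/(8678 − 6879) = 1583.12/1799 = 0.88
a = 6714.52 − 0.88(6879) = 6714.52 − 6053.52 = 661
C = 661 + 0.88(1466) = 1951.08
S = 1466 − 1951.08 = -485.08

S = -485.08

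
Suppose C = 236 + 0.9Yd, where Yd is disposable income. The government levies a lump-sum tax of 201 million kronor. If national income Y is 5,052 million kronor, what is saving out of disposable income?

S = 249.1

Yd = Y − T = 5052 − 201 = 4851
C = 236 + 0.9(4851) = 236 + 4365.9 = 4601.9
S = Yd − C = 4851 − 4601.9 = 249.1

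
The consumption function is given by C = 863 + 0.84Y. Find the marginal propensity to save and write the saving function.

MPS = 1 − MPC = 1 − 0.84 = 0.16
S = Y − C = -863 + 0.16Y

MPS = 0.16; S = -863 + 0.16Y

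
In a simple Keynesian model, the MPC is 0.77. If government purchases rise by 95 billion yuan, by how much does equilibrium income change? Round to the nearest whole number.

The multiplier is 1/(1 − MPC) = 1/0.23.
ΔY = 95/0.23 = 413.04 ≈ 413

ΔY ≈ 413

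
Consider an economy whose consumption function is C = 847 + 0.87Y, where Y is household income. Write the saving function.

S = -847 + 0.13Y

S = Y − C = Y − (847 + 0.87Y) = -847 + (1 − 0.87)Y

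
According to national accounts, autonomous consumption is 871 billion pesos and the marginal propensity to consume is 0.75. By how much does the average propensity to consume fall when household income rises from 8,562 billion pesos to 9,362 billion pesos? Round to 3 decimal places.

ΔAPC = 0.009

At Y = 8562: C = 871 + 0.75(8562) = 7292.5, APC = 7292.5/8562 = 0.8517
At Y = 9362: C = 7892.5, APC = 7892.5/9362 = 0.8430
Fall in APC = 0.8517 − 0.8430 = 0.0087 ≈ 0.009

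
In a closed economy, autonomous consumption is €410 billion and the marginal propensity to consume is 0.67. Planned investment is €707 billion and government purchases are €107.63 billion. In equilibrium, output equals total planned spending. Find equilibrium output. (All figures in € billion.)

Y = 3711

Y = C + I + G = 410 + 0.67Y + 707 + 107.63
Y − 0.67Y = 1224.63
0.33Y = 1224.63, so Y = 1224.63/0.33 = 3711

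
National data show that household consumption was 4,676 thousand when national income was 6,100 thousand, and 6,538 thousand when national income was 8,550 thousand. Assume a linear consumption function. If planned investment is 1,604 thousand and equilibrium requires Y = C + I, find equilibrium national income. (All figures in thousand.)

Y = 6850

MPC = (6538 − 4676)/(8550 − 6100) = 1862/2450 = 0.76
a = 4676 − 0.76(6100) = 40
Equilibrium: Y = 40 + 0.76Y + 1604
0.24Y = 1644, so Y = 1644/0.24 = 6850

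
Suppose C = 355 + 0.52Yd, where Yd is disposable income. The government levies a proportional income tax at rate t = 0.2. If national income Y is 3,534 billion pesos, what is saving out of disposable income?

Yd = (1 − 0.2)(3534) = 0.8(3534) = 2827.2
C = 355 + 0.52(2827.2) = 355 + 1470.144 = 1825.144
S = Yd − C = 2827.2 − 1825.144 = 1002.056

S = 1002.056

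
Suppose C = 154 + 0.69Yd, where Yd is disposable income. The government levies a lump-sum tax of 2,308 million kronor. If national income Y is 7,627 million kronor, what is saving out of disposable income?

S = 1494.89

Yd = Y − T = 7627 − 2308 = 5319
C = 154 + 0.69(5319) = 154 + 3670.11 = 3824.11
S = Yd − C = 5319 − 3824.11 = 1494.89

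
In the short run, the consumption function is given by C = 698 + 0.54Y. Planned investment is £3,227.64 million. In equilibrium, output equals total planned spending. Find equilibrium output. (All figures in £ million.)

Y = 8534

Y = C + I = 698 + 0.54Y + 3227.64
Y − 0.54Y = 3925.64
0.46Y = 3925.64, so Y = 3925.64/0.46 = 8534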